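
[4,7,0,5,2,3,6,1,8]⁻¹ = [2,7,4,5,0,3,6,1,8]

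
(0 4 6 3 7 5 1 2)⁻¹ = (0 2 1 5 7 3 6 4)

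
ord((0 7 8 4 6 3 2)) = 7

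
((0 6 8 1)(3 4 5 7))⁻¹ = (0 1 8 6)(3 7 5 4)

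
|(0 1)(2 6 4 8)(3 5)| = 4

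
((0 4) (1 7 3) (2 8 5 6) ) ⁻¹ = (0 4) (1 3 7) (2 6 5 8) 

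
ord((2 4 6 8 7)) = 5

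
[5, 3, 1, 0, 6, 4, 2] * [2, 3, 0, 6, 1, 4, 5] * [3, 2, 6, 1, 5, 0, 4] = [5, 4, 1, 6, 0, 2, 3]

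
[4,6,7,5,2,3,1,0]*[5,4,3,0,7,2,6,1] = [7,6,1,2,3,0,4,5]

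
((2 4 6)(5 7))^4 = (2 4 6)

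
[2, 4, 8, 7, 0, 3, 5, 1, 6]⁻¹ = [4, 7, 0, 5, 1, 6, 8, 3, 2]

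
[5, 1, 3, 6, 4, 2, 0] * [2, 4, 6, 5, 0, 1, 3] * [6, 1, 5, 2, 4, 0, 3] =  [1, 4, 0, 2, 6, 3, 5]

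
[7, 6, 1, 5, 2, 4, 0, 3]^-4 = [4, 3, 7, 1, 0, 6, 5, 2]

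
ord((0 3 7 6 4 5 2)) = 7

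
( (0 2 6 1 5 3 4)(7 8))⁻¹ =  (0 4 3 5 1 6 2)(7 8)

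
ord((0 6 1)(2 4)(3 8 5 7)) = 12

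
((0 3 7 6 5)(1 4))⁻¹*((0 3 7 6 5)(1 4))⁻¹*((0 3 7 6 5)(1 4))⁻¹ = (0 7 5 3 6)(1 4)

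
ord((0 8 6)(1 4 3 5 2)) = 15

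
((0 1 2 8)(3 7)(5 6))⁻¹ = (0 8 2 1)(3 7)(5 6)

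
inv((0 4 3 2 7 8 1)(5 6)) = (0 1 8 7 2 3 4)(5 6)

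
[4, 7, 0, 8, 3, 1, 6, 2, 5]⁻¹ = [2, 5, 7, 4, 0, 8, 6, 1, 3]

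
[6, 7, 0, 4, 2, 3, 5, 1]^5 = [2, 7, 4, 5, 3, 6, 0, 1]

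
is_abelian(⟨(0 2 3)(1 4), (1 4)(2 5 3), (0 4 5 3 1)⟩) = no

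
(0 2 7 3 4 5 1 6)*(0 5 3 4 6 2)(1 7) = (1 2)(3 6 5 7 4)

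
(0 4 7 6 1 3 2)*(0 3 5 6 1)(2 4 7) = (0 7 1 5 6)(2 3 4)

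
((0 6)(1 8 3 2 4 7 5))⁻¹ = (0 6)(1 5 7 4 2 3 8)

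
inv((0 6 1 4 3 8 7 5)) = (0 5 7 8 3 4 1 6)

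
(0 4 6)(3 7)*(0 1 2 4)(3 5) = (1 2 4 6)(3 7 5)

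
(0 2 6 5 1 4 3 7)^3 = (0 5 3 2 1 7 6 4)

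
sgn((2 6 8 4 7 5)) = -1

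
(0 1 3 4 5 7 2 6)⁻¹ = (0 6 2 7 5 4 3 1)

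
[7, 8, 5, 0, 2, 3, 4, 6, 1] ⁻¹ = [3, 8, 4, 5, 6, 2, 7, 0, 1] 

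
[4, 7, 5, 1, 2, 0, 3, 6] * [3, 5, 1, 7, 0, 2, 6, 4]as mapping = [0→0, 1→4, 2→2, 3→5, 4→1, 5→3, 6→7, 7→6]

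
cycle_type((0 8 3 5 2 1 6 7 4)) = 9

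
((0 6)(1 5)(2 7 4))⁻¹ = (0 6)(1 5)(2 4 7)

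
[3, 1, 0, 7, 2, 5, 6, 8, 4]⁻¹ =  [2, 1, 4, 0, 8, 5, 6, 3, 7]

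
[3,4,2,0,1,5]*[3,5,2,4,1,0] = [4,1,2,3,5,0]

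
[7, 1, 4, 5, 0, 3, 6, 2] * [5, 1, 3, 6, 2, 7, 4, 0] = [0, 1, 2, 7, 5, 6, 4, 3]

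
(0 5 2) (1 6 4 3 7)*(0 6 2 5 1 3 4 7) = (0 1 2 6 7 3) 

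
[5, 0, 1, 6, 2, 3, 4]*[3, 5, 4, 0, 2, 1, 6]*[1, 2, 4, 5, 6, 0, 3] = [2, 5, 0, 3, 6, 1, 4]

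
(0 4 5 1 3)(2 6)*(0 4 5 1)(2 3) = (0 5)(1 2 6 3 4)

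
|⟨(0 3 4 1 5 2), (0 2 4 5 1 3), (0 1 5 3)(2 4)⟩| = 720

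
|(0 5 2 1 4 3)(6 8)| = 6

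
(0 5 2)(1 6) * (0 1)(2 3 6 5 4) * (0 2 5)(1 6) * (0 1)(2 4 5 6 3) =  (0 5 2 3)(4 6)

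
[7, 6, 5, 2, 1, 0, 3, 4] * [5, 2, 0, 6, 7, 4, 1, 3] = [3, 1, 4, 0, 2, 5, 6, 7]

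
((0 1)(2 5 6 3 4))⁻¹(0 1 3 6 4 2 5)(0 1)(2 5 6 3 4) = (0 4 3 2 5 6 1)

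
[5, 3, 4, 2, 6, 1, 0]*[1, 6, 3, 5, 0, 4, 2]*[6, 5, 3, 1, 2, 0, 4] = [2, 0, 6, 1, 3, 4, 5]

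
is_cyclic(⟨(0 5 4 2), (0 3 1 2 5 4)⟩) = no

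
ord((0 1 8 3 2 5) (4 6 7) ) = 6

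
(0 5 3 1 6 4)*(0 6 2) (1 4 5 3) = (0 3 4 6 5 1 2) 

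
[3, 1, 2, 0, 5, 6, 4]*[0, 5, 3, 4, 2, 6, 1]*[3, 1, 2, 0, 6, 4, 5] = [6, 4, 0, 3, 5, 1, 2]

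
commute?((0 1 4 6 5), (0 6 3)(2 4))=no:(0 1 4 6 5)*(0 6 3)(2 4)=(0 1 2 4 3)(5 6), (0 6 3)(2 4)*(0 1 4 6 5)=(0 5)(1 4 2 6 3)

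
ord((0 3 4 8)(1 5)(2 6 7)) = 12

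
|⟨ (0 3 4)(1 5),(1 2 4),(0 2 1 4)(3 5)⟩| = 720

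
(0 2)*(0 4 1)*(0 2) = (1 2 4)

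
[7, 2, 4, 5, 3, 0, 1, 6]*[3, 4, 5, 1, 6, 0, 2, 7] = [7, 5, 6, 0, 1, 3, 4, 2]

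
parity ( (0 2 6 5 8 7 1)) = even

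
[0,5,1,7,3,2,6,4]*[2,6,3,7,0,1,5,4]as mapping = [0→2,1→1,2→6,3→4,4→7,5→3,6→5,7→0]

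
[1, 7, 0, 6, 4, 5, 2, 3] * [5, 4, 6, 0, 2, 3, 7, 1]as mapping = [0→4, 1→1, 2→5, 3→7, 4→2, 5→3, 6→6, 7→0]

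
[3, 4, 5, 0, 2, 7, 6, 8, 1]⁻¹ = [3, 8, 4, 0, 1, 2, 6, 5, 7]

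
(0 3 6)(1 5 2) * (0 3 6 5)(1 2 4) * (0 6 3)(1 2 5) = (0 3 1 6)(2 5 4)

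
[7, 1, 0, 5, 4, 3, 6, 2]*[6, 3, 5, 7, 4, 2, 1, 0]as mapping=[0→0, 1→3, 2→6, 3→2, 4→4, 5→7, 6→1, 7→5]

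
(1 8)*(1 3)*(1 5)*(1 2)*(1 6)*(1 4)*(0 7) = (0 7)(1 8 3 5 2 6 4)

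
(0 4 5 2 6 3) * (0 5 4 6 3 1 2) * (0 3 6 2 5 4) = (0 2 6 1 5 3 4)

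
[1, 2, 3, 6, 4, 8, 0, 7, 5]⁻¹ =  [6, 0, 1, 2, 4, 8, 3, 7, 5]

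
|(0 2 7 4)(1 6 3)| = 12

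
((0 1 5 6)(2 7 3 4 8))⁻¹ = (0 6 5 1)(2 8 4 3 7)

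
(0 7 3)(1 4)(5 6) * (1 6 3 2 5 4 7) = (0 1 7 2 5 3)(4 6)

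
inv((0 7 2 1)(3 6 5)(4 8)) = (0 1 2 7)(3 5 6)(4 8)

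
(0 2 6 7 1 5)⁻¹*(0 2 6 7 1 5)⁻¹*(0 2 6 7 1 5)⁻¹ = (0 7)(1 2)(5 6)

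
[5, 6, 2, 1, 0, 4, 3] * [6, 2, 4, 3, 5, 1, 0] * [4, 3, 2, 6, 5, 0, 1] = [3, 4, 5, 2, 1, 0, 6]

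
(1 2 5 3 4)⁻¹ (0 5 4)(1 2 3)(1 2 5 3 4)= (0 3 1)(2 5 4)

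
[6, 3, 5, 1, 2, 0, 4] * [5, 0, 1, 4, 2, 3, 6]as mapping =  [0→6, 1→4, 2→3, 3→0, 4→1, 5→5, 6→2]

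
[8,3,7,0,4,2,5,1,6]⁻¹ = [3,7,5,1,4,6,8,2,0]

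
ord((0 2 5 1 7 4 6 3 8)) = 9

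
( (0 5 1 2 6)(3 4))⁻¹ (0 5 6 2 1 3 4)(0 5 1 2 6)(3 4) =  (0 6 2 4 3 5 1)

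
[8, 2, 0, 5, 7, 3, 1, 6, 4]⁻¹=[2, 6, 1, 5, 8, 3, 7, 4, 0]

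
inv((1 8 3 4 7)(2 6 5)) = (1 7 4 3 8)(2 5 6)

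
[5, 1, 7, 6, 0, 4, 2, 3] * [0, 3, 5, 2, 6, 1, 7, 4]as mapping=[0→1, 1→3, 2→4, 3→7, 4→0, 5→6, 6→5, 7→2]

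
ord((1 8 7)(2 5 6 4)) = 12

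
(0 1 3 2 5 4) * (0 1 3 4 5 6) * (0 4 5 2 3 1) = (0 1 5 2 6 4)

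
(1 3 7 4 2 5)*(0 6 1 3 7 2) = (0 6 1 7 4)(2 5 3)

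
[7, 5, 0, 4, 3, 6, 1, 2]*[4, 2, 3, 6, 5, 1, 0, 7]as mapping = [0→7, 1→1, 2→4, 3→5, 4→6, 5→0, 6→2, 7→3]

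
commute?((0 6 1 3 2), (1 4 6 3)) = no:(0 6 1 3 2)*(1 4 6 3) = (0 3 2)(4 6), (1 4 6 3)*(0 6 1 3 2) = (0 6 2)(1 4)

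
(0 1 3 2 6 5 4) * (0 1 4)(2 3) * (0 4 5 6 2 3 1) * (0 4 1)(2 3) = (0 5 1 2 3)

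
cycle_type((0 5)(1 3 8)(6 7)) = 2^2.3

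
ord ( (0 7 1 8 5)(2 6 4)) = 15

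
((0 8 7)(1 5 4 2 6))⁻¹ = (0 7 8)(1 6 2 4 5)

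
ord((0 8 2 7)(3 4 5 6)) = 4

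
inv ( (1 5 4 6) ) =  (1 6 4 5) 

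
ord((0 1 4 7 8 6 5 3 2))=9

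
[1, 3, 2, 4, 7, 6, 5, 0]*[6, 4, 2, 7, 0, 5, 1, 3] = [4, 7, 2, 0, 3, 1, 5, 6] 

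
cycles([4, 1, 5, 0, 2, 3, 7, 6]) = (0 4 2 5 3) (6 7) 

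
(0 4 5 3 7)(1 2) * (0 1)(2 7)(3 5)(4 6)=(0 6 4 3 2)(1 7)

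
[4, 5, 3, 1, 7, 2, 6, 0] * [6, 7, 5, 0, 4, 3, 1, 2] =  [4, 3, 0, 7, 2, 5, 1, 6]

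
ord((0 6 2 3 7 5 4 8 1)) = 9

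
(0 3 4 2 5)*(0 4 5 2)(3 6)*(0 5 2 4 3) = (0 6)(2 4 5 3)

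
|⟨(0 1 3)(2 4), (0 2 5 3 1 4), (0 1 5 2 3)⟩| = 720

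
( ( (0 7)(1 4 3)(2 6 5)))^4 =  (1 4 3)(2 6 5)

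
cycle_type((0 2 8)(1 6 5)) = 3^2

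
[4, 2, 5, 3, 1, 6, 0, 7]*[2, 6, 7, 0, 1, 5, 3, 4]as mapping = [0→1, 1→7, 2→5, 3→0, 4→6, 5→3, 6→2, 7→4]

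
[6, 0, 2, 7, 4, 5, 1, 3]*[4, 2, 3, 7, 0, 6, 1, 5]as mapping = [0→1, 1→4, 2→3, 3→5, 4→0, 5→6, 6→2, 7→7]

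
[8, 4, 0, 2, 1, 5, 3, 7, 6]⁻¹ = [2, 4, 3, 6, 1, 5, 8, 7, 0]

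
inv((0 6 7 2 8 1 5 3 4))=(0 4 3 5 1 8 2 7 6)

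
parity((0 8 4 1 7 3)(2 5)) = even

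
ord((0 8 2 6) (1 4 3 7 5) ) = 20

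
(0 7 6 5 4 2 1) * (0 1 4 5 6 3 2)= (0 7 3 2 4)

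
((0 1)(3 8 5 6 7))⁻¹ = (0 1)(3 7 6 5 8)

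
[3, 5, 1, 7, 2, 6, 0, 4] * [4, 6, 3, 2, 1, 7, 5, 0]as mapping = [0→2, 1→7, 2→6, 3→0, 4→3, 5→5, 6→4, 7→1]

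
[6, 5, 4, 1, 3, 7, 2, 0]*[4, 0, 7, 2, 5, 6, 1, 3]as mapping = [0→1, 1→6, 2→5, 3→0, 4→2, 5→3, 6→7, 7→4]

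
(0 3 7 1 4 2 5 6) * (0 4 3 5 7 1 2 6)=(0 5)(1 3)(2 7)(4 6)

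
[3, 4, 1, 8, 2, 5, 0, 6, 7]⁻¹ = [6, 2, 4, 0, 1, 5, 7, 8, 3]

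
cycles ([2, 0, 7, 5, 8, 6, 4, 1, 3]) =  (0 2 7 1)(3 5 6 4 8)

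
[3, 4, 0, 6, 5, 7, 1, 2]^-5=[1, 7, 6, 4, 2, 0, 5, 3]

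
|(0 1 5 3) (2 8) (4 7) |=4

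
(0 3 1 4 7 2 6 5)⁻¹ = (0 5 6 2 7 4 1 3)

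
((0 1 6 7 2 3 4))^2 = (0 6 2 4 1 7 3)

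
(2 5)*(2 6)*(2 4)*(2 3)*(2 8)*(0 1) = (0 1) (2 5 6 4 3 8) 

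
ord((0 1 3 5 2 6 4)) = 7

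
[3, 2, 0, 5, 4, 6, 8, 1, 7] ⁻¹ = [2, 7, 1, 0, 4, 3, 5, 8, 6] 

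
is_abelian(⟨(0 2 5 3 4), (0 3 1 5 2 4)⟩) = no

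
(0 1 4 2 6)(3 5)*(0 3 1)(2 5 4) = (1 2 6 3 4 5)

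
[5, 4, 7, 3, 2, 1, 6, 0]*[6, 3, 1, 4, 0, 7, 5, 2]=[7, 0, 2, 4, 1, 3, 5, 6]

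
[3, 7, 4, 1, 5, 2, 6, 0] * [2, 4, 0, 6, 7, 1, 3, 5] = [6, 5, 7, 4, 1, 0, 3, 2]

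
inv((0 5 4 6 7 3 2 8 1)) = (0 1 8 2 3 7 6 4 5)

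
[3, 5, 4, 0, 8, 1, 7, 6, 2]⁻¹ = [3, 5, 8, 0, 2, 1, 7, 6, 4]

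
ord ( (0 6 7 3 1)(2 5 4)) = 15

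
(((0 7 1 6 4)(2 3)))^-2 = (0 6 7 4 1)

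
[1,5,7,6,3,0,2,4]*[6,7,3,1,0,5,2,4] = [7,5,4,2,1,6,3,0]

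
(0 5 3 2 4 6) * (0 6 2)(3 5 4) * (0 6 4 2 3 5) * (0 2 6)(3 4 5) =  (0 6 5 2 3)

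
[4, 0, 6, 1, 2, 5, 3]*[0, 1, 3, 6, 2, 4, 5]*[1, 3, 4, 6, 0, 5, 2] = [4, 1, 5, 3, 6, 0, 2] 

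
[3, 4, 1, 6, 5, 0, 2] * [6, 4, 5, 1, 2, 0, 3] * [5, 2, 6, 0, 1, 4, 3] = [2, 6, 1, 0, 5, 3, 4]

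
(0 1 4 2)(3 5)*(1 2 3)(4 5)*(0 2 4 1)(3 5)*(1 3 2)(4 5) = (0 5)(1 2)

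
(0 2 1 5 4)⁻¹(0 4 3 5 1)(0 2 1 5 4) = (0 3 4 5 2)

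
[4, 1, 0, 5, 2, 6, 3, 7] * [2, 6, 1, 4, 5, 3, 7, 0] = [5, 6, 2, 3, 1, 7, 4, 0]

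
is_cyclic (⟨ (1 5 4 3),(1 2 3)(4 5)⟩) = no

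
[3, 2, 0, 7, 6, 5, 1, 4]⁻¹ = [2, 6, 1, 0, 7, 5, 4, 3]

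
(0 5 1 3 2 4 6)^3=(0 3 6 1 4 5 2)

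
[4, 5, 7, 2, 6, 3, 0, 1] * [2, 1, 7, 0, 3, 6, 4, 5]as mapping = [0→3, 1→6, 2→5, 3→7, 4→4, 5→0, 6→2, 7→1]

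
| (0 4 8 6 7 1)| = 6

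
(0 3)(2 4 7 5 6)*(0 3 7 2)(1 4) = (0 7 5 6)(1 4 2)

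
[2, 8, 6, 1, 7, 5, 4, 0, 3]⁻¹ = [7, 3, 0, 8, 6, 5, 2, 4, 1]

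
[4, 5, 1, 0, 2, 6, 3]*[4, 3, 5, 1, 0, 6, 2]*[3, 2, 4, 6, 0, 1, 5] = [3, 5, 6, 0, 1, 4, 2]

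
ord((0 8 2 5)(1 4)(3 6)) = 4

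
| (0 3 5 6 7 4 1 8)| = 8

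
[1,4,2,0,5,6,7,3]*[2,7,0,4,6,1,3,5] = [7,6,0,2,1,3,5,4]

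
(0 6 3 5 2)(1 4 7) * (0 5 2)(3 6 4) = (0 4 7 1 3 2 5)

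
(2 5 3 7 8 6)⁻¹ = (2 6 8 7 3 5)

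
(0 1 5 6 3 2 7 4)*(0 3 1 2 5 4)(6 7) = (0 2 6 1 4 3 5 7)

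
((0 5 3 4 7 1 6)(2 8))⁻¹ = (0 6 1 7 4 3 5)(2 8)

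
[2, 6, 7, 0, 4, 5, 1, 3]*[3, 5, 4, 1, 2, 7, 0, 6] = [4, 0, 6, 3, 2, 7, 5, 1]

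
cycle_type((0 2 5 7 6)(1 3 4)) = 3.5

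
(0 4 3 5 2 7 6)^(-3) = (0 2 4 7 3 6 5)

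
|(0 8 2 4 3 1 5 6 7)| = 9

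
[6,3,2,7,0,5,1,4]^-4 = [1,7,2,4,6,5,3,0]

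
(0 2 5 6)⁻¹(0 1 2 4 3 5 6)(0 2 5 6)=(0 2 1 5 4 3 6)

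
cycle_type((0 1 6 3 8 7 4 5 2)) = 9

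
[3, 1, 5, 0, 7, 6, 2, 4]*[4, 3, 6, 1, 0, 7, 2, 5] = [1, 3, 7, 4, 5, 2, 6, 0]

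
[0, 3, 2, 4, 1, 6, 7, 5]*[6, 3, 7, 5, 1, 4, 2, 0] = [6, 5, 7, 1, 3, 2, 0, 4]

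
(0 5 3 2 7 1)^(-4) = (0 3 7)(1 5 2)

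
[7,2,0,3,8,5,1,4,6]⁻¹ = [2,6,1,3,7,5,8,0,4]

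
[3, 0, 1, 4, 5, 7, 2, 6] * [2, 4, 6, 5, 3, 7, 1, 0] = [5, 2, 4, 3, 7, 0, 6, 1]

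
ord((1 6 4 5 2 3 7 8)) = 8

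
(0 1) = (0 1)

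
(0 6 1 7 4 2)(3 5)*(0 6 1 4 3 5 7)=(0 1)(2 6 4)(3 7)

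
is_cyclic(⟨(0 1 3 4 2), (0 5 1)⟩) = no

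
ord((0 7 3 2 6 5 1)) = 7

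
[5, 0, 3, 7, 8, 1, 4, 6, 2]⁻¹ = [1, 5, 8, 2, 6, 0, 7, 3, 4]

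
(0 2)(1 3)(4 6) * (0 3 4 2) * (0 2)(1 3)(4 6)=(0 2 1 6)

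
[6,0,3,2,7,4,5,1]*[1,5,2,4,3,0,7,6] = [7,1,4,2,6,3,0,5]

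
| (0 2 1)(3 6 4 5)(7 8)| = 12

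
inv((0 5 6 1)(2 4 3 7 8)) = (0 1 6 5)(2 8 7 3 4)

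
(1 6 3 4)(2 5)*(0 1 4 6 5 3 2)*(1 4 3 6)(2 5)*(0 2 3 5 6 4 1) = (0 1 3)(2 4 5)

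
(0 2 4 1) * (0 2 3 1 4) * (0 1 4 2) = (0 3 4 2 1)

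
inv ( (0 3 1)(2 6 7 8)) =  (0 1 3)(2 8 7 6)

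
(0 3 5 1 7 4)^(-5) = (0 3 5 1 7 4)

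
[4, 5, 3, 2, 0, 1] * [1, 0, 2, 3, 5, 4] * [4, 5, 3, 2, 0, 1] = [1, 0, 2, 3, 5, 4]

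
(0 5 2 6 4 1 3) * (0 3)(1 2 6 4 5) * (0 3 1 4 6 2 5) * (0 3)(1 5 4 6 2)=(0 6 3 5 1)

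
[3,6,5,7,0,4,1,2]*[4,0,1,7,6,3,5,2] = [7,5,3,2,4,6,0,1]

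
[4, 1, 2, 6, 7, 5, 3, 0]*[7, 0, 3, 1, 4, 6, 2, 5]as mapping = [0→4, 1→0, 2→3, 3→2, 4→5, 5→6, 6→1, 7→7]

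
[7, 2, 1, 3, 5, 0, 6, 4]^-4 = [0, 1, 2, 3, 4, 5, 6, 7]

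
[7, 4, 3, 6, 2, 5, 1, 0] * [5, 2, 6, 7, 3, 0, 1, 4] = [4, 3, 7, 1, 6, 0, 2, 5]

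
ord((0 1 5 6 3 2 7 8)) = 8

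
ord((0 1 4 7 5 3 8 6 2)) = 9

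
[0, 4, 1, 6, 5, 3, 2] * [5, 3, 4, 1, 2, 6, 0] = [5, 2, 3, 0, 6, 1, 4]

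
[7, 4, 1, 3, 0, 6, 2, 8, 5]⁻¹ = [4, 2, 6, 3, 1, 8, 5, 0, 7]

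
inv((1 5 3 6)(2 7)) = (1 6 3 5)(2 7)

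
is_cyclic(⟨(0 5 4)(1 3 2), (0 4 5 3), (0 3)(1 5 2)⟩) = no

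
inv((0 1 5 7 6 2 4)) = (0 4 2 6 7 5 1)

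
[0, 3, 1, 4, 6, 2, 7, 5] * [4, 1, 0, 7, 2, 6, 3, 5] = [4, 7, 1, 2, 3, 0, 5, 6]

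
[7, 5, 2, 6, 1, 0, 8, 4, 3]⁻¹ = [5, 4, 2, 8, 7, 1, 3, 0, 6]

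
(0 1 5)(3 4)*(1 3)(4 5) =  (0 3 5)(1 4)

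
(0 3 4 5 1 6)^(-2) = (0 1 4)(3 6 5)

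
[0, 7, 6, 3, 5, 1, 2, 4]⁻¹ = [0, 5, 6, 3, 7, 4, 2, 1]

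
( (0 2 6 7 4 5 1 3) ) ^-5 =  (0 7 1 2 4 3 6 5) 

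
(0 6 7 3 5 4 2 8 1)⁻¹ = (0 1 8 2 4 5 3 7 6)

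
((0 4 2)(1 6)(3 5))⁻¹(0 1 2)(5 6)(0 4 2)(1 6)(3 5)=(0 4 6)(1 3)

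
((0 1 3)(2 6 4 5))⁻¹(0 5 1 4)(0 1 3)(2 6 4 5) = (1 2 3 5)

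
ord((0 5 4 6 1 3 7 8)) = 8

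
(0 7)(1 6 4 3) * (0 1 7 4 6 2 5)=(0 4 3 7 1 2 5)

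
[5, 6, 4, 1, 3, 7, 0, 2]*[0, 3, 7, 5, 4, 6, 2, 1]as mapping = [0→6, 1→2, 2→4, 3→3, 4→5, 5→1, 6→0, 7→7]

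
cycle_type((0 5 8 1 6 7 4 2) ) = 8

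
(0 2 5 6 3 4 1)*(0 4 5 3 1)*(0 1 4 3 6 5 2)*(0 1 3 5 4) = (0 1 5 4 3 2 6)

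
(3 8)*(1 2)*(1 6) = (1 2 6) (3 8) 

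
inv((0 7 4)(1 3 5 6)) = (0 4 7)(1 6 5 3)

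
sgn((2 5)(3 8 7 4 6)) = -1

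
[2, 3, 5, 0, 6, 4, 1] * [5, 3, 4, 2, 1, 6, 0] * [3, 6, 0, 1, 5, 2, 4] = [5, 0, 4, 2, 3, 6, 1]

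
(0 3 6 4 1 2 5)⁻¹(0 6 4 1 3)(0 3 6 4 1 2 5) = (1 2 6 3 4)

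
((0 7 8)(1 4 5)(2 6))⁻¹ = (0 8 7)(1 5 4)(2 6)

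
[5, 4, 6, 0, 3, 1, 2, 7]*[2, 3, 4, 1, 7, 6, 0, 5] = [6, 7, 0, 2, 1, 3, 4, 5]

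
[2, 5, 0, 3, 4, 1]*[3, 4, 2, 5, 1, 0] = [2, 0, 3, 5, 1, 4]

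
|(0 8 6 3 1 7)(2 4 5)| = 6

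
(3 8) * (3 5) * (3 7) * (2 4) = (2 4)(3 8 5 7)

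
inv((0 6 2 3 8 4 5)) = (0 5 4 8 3 2 6)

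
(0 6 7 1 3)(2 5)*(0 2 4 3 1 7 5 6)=(2 6 5 4 3)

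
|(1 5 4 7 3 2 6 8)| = 8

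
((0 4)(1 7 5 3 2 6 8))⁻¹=(0 4)(1 8 6 2 3 5 7)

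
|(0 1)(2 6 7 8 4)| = 10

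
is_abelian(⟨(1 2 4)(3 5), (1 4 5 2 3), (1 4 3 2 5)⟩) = no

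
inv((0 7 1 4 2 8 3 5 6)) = (0 6 5 3 8 2 4 1 7)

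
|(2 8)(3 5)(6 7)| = 2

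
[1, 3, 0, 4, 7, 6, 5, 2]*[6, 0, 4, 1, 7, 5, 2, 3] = [0, 1, 6, 7, 3, 2, 5, 4]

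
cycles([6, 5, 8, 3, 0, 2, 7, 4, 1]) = (0 6 7 4)(1 5 2 8)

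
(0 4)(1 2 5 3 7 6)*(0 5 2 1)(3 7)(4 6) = (0 6)(4 5 7)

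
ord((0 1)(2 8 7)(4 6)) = 6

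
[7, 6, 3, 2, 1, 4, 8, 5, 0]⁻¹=[8, 4, 3, 2, 5, 7, 1, 0, 6]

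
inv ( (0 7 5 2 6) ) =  (0 6 2 5 7) 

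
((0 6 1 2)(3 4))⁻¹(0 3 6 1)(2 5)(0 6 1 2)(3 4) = (0 5)(1 2 6 4)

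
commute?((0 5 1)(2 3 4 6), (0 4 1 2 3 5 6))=no:(0 5 1)(2 3 4 6)*(0 4 1 2 3 5 6)=(0 6 3 1 4)(2 5), (0 4 1 2 3 5 6)*(0 5 1)(2 3 4 6)=(0 6 5 2 4)(1 3)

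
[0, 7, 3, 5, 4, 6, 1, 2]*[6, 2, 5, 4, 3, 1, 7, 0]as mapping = [0→6, 1→0, 2→4, 3→1, 4→3, 5→7, 6→2, 7→5]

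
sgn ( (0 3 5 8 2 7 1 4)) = -1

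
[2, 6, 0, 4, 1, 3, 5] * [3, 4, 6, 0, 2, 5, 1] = [6, 1, 3, 2, 4, 0, 5]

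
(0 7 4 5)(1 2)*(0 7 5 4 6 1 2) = (0 5 7 6 1)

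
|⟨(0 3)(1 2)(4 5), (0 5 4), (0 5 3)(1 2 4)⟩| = 720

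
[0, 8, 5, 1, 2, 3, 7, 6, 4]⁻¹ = [0, 3, 4, 5, 8, 2, 7, 6, 1]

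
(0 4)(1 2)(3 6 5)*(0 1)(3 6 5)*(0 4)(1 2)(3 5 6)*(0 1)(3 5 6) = (0 1)(2 4)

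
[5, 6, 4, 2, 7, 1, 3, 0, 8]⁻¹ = [7, 5, 3, 6, 2, 0, 1, 4, 8]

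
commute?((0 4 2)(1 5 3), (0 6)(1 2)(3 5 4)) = no:(0 4 2)(1 5 3)*(0 6)(1 2)(3 5 4) = (0 3 2 6)(1 4), (0 6)(1 2)(3 5 4)*(0 4 2)(1 5 3) = (0 6 4 1)(2 5)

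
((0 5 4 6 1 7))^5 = (0 7 1 6 4 5)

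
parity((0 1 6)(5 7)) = odd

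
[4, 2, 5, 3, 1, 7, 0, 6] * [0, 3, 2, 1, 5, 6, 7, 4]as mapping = [0→5, 1→2, 2→6, 3→1, 4→3, 5→4, 6→0, 7→7]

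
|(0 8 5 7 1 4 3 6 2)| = 9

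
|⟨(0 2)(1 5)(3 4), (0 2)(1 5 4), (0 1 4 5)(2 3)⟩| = 720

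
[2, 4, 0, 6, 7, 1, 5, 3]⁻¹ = [2, 5, 0, 7, 1, 6, 3, 4]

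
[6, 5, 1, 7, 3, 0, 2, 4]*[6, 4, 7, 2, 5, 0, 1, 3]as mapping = [0→1, 1→0, 2→4, 3→3, 4→2, 5→6, 6→7, 7→5]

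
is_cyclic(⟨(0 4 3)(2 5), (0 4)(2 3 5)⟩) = no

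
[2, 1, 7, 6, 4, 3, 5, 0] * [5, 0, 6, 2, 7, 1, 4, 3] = [6, 0, 3, 4, 7, 2, 1, 5]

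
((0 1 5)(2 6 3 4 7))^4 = (0 1 5)(2 7 4 3 6)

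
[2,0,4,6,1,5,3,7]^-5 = [1,4,0,6,2,5,3,7]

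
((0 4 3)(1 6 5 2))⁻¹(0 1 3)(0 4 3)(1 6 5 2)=(0 4 6)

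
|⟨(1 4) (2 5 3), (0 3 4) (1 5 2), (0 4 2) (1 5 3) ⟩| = 720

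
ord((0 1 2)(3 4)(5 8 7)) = 6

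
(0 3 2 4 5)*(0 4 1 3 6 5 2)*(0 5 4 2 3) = (0 6 4 3 5 2 1)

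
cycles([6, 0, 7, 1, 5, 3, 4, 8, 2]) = (0 6 4 5 3 1)(2 7 8)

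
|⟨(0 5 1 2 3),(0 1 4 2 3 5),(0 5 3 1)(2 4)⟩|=720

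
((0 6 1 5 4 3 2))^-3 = (0 4 6 3 1 2 5)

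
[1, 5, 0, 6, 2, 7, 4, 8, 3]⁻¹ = [2, 0, 4, 8, 6, 1, 3, 5, 7]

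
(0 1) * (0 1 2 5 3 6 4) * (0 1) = (0 2 5 3 6 4 1)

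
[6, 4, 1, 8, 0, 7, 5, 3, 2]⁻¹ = [4, 2, 8, 7, 1, 6, 0, 5, 3]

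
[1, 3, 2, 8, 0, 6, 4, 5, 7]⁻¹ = [4, 0, 2, 1, 6, 7, 5, 8, 3]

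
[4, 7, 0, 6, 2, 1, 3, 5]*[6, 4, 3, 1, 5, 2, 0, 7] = [5, 7, 6, 0, 3, 4, 1, 2]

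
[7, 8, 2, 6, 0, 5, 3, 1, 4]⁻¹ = [4, 7, 2, 6, 8, 5, 3, 0, 1]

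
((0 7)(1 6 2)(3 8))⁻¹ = (0 7)(1 2 6)(3 8)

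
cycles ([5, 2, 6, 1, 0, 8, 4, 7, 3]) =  (0 5 8 3 1 2 6 4)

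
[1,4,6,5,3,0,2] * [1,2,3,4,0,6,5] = [2,0,5,6,4,1,3]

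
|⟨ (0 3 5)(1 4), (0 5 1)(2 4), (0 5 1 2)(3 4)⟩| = 720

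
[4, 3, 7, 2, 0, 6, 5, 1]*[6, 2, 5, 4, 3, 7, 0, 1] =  [3, 4, 1, 5, 6, 0, 7, 2]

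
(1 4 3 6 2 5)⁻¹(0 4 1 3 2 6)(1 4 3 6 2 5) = (0 3 4 6 5 2)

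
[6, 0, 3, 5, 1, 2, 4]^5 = [6, 0, 5, 2, 1, 3, 4]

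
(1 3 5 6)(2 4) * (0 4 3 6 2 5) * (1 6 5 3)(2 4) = (0 2 1 5 4 3)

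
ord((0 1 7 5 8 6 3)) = 7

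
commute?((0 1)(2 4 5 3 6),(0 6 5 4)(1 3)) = no:(0 1)(2 4 5 3 6) * (0 6 5 4)(1 3) = (0 3 5 1 6 2),(0 6 5 4)(1 3) * (0 1)(2 4 5 3 6) = (0 2 4 1 6 3)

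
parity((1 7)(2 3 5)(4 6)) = even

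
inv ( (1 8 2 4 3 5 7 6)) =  (1 6 7 5 3 4 2 8)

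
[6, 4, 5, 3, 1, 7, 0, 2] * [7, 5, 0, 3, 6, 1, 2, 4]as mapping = [0→2, 1→6, 2→1, 3→3, 4→5, 5→4, 6→7, 7→0]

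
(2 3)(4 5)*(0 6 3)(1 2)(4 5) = (0 6 3 1 2)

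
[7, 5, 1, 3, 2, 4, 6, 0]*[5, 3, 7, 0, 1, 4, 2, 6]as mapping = [0→6, 1→4, 2→3, 3→0, 4→7, 5→1, 6→2, 7→5]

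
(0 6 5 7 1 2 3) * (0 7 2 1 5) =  (0 6)(2 3 7 5)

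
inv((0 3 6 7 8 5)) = (0 5 8 7 6 3)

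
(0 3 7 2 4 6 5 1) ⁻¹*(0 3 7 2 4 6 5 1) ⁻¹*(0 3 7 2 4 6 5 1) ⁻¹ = (0 6 7 1 4 3 5 2) 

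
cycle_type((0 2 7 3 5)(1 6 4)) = 3.5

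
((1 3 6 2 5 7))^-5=(1 3 6 2 5 7)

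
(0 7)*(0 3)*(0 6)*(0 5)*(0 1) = (0 7 3 6 5 1)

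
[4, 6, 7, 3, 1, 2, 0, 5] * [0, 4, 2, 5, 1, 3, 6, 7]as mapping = [0→1, 1→6, 2→7, 3→5, 4→4, 5→2, 6→0, 7→3]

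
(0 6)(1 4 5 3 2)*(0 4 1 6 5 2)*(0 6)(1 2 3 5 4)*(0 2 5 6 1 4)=(1 5 6 4 3)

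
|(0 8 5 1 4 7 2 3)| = 8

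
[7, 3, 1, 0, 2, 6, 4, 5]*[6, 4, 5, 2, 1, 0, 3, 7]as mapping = [0→7, 1→2, 2→4, 3→6, 4→5, 5→3, 6→1, 7→0]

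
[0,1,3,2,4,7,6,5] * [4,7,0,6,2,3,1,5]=[4,7,6,0,2,5,1,3]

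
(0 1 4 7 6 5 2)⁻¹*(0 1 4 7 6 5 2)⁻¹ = (0 5 7 1 2 6 4)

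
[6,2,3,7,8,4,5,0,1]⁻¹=[7,8,1,2,5,6,0,3,4]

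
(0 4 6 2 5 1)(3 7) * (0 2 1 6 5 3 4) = (1 2 3 7 4 5 6)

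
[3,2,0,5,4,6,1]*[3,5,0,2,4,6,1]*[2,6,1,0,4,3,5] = [1,2,0,5,4,6,3] 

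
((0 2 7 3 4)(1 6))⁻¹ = (0 4 3 7 2)(1 6)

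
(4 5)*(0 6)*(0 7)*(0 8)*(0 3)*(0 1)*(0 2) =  (0 6 7 8 3 1 2)(4 5)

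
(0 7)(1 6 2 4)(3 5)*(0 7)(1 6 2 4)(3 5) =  (1 2)(4 6)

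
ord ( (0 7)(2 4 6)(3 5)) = 6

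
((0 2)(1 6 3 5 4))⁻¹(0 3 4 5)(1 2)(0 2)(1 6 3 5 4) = (0 6)(1 4 2 5)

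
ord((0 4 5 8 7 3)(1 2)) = 6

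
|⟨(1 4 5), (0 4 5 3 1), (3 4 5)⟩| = 60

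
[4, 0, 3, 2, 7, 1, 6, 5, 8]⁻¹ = [1, 5, 3, 2, 0, 7, 6, 4, 8]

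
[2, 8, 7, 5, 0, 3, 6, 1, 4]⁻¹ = [4, 7, 0, 5, 8, 3, 6, 2, 1]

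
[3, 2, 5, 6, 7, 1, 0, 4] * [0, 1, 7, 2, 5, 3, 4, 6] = [2, 7, 3, 4, 6, 1, 0, 5]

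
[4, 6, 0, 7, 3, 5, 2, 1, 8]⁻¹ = [2, 7, 6, 4, 0, 5, 1, 3, 8]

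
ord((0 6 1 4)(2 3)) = 4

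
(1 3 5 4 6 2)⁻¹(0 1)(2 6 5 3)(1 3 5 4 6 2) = (0 3)(1 2 4 5)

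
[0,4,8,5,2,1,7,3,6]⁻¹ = [0,5,4,7,1,3,8,6,2]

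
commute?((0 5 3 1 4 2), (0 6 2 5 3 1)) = no:(0 5 3 1 4 2) * (0 6 2 5 3 1) = (0 3)(1 4 5)(2 6), (0 6 2 5 3 1) * (0 5 3 1 4 2) = (0 6)(1 5)(2 3 4)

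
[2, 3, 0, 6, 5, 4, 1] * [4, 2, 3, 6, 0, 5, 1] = [3, 6, 4, 1, 5, 0, 2]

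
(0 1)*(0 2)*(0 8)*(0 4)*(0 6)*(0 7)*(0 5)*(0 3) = (0 1 2 8 4 6 7 5 3) 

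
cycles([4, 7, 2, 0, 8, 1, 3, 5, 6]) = (0 4 8 6 3)(1 7 5)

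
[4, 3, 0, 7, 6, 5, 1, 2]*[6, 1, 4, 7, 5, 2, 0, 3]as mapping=[0→5, 1→7, 2→6, 3→3, 4→0, 5→2, 6→1, 7→4]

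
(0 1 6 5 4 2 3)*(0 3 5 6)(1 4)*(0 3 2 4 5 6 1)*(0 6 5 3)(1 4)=(0 3 2 5 6 4 1)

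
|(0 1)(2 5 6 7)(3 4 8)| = 12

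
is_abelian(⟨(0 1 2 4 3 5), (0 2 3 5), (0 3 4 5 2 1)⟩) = no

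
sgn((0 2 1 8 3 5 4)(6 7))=-1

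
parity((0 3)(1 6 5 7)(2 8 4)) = even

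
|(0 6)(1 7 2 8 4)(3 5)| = 10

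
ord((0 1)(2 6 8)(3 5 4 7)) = 12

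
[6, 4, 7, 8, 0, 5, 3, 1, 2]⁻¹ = [4, 7, 8, 6, 1, 5, 0, 2, 3]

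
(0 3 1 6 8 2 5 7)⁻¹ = (0 7 5 2 8 6 1 3)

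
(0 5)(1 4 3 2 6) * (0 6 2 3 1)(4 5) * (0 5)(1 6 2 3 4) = (0 1)(2 3 4 6 5)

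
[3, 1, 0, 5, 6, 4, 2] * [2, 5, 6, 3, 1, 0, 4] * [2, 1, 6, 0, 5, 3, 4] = [0, 3, 6, 2, 5, 1, 4]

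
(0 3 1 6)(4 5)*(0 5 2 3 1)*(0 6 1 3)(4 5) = (0 3 6 4 2)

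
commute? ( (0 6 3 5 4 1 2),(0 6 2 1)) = no: (0 6 3 5 4 1 2)*(0 6 2 1) = (0 2 6 3 5 4),(0 6 2 1)*(0 6 3 5 4 1 2) = (0 3 5 4 1 6)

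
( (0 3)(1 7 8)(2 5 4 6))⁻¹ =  (0 3)(1 8 7)(2 6 4 5)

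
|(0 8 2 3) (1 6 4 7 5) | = 20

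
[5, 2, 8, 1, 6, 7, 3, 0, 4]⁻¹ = [7, 3, 1, 6, 8, 0, 4, 5, 2]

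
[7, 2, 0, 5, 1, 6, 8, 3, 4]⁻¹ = [2, 4, 1, 7, 8, 3, 5, 0, 6]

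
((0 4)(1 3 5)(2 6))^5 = (0 4)(1 5 3)(2 6)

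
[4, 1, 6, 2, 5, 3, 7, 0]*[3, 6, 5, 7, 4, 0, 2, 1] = [4, 6, 2, 5, 0, 7, 1, 3]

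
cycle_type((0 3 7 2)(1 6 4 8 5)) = 4.5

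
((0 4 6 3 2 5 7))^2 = (0 6 2 7 4 3 5)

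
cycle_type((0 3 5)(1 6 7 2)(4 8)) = 2.3.4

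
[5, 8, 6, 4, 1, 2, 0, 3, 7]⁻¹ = [6, 4, 5, 7, 3, 0, 2, 8, 1]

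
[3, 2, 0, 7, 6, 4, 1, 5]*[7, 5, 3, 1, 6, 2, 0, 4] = [1, 3, 7, 4, 0, 6, 5, 2]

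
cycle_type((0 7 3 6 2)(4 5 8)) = 3.5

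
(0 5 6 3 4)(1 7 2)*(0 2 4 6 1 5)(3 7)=(1 3 6 7 4 2 5)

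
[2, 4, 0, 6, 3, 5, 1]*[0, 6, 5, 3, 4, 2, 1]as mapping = [0→5, 1→4, 2→0, 3→1, 4→3, 5→2, 6→6]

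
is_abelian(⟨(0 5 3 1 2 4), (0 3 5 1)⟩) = no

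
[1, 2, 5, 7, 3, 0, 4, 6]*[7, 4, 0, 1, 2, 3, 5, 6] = [4, 0, 3, 6, 1, 7, 2, 5]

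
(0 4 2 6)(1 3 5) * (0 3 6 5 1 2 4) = (1 6 3)(2 5)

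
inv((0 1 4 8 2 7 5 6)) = (0 6 5 7 2 8 4 1)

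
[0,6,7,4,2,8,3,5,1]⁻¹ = [0,8,4,6,3,7,1,2,5]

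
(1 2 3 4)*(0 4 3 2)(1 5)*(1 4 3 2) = (0 3 2 1)(4 5)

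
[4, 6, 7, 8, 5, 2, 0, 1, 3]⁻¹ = [6, 7, 5, 8, 0, 4, 1, 2, 3]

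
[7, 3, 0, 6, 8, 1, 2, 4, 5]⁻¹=[2, 5, 6, 1, 7, 8, 3, 0, 4]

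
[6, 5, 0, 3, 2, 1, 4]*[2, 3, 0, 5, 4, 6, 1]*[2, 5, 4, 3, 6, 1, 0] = [5, 0, 4, 1, 2, 3, 6]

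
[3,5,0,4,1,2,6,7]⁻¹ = [2,4,5,0,3,1,6,7]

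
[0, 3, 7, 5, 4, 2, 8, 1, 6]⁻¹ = [0, 7, 5, 1, 4, 3, 8, 2, 6]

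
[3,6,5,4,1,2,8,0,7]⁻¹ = [7,4,5,0,3,2,1,8,6]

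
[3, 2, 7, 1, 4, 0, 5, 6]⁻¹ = [5, 3, 1, 0, 4, 6, 7, 2]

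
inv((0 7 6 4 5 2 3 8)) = (0 8 3 2 5 4 6 7)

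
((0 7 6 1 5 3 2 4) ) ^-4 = (0 5) (1 4) (2 6) (3 7) 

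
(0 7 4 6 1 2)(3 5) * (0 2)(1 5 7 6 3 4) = (0 6 5 4 3 7 1)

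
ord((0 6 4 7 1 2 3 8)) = 8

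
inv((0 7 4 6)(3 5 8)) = (0 6 4 7)(3 8 5)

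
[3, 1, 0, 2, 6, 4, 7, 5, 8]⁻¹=[2, 1, 3, 0, 5, 7, 4, 6, 8]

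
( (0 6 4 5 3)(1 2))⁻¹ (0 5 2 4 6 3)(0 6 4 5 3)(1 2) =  (0 6 3 1 5 4)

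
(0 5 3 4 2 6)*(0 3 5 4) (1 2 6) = (0 4 6 3) (1 2) 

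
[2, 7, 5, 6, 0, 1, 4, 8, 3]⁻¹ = [4, 5, 0, 8, 6, 2, 3, 1, 7]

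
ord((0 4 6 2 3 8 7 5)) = 8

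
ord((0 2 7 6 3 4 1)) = 7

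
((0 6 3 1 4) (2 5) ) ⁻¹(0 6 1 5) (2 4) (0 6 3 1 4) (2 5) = (0 5) (2 6 3 4) 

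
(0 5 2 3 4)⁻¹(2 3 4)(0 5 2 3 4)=(0 3 4)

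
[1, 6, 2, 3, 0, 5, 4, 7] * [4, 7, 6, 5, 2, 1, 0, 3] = [7, 0, 6, 5, 4, 1, 2, 3]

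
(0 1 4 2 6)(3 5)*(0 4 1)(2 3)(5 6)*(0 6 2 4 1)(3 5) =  (0 6 1)(2 3)(4 5)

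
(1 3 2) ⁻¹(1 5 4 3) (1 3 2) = (2 3 5 4) 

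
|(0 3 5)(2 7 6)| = 3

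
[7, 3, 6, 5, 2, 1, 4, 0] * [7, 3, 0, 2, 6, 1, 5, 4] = [4, 2, 5, 1, 0, 3, 6, 7]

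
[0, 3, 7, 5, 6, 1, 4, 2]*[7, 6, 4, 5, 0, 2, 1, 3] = [7, 5, 3, 2, 1, 6, 0, 4]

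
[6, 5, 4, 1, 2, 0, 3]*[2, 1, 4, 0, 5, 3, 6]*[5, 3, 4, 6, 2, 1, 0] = [0, 6, 1, 3, 2, 4, 5]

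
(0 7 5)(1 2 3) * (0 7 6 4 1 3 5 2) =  (0 6 4 1)(2 5 7)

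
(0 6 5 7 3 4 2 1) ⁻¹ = (0 1 2 4 3 7 5 6) 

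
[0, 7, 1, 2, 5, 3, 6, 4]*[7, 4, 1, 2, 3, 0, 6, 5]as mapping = [0→7, 1→5, 2→4, 3→1, 4→0, 5→2, 6→6, 7→3]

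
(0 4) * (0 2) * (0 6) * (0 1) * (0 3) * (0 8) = (0 4 2 6 1 3 8)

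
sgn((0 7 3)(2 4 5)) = 1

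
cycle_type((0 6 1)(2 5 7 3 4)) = 3.5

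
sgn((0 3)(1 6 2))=-1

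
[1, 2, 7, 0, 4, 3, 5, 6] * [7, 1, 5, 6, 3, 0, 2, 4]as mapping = [0→1, 1→5, 2→4, 3→7, 4→3, 5→6, 6→0, 7→2]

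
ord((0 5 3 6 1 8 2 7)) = 8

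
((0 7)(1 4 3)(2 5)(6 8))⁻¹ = (0 7)(1 3 4)(2 5)(6 8)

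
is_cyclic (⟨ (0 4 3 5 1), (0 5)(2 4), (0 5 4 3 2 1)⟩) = no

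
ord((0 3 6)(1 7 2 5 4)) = 15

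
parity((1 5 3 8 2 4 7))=even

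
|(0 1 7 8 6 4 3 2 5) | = 9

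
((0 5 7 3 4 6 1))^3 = (0 3 1 7 6 5 4)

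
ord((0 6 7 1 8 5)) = 6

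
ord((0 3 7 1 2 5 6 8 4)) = 9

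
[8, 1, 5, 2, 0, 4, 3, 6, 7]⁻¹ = [4, 1, 3, 6, 5, 2, 7, 8, 0]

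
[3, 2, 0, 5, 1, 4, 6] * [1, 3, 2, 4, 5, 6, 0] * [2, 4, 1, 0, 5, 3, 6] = [5, 1, 4, 6, 0, 3, 2]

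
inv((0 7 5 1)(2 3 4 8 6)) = (0 1 5 7)(2 6 8 4 3)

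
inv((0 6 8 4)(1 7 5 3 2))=(0 4 8 6)(1 2 3 5 7)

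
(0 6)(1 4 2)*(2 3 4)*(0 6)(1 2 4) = (1 4 3)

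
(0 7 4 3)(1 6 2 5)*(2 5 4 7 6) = (0 6 5 1 2 4 3)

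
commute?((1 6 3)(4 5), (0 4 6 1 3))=no:(1 6 3)(4 5)*(0 4 6 1 3)=(0 4 5 6), (0 4 6 1 3)*(1 6 3)(4 5)=(0 5 4 3)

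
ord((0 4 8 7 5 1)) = 6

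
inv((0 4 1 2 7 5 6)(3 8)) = (0 6 5 7 2 1 4)(3 8)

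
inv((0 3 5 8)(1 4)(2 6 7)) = (0 8 5 3)(1 4)(2 7 6)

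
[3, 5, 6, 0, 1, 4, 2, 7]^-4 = [0, 4, 2, 3, 5, 1, 6, 7]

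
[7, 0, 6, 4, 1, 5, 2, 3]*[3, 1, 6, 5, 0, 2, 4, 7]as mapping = [0→7, 1→3, 2→4, 3→0, 4→1, 5→2, 6→6, 7→5]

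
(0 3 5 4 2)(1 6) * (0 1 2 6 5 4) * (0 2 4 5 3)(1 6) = (1 3 5 2 6 4)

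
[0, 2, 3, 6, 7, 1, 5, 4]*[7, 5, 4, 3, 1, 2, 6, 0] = [7, 4, 3, 6, 0, 5, 2, 1]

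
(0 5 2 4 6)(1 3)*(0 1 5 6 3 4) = (0 6 1 4 3 5 2)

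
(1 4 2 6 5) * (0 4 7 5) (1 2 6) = (0 4 6) (1 7 5 2) 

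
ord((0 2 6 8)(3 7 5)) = 12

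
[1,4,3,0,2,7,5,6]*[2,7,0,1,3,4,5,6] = [7,3,1,2,0,6,4,5]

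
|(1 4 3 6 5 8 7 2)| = 8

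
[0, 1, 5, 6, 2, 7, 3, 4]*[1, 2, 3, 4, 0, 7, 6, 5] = [1, 2, 7, 6, 3, 5, 4, 0]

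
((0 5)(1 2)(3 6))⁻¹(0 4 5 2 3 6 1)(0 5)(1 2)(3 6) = (0 1 6 3 2 5 4)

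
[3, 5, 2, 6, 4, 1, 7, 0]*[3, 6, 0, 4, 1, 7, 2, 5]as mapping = [0→4, 1→7, 2→0, 3→2, 4→1, 5→6, 6→5, 7→3]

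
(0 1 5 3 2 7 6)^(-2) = (0 7 3 1 6 2 5)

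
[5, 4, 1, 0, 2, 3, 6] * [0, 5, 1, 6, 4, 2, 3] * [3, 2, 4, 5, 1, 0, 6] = [4, 1, 0, 3, 2, 6, 5]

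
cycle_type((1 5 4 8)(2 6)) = 2.4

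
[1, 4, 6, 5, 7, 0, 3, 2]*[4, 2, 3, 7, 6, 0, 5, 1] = [2, 6, 5, 0, 1, 4, 7, 3]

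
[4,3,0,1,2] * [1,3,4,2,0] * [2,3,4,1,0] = [2,4,3,1,0]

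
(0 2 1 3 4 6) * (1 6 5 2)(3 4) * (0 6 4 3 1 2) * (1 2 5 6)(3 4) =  (0 5)(1 4 6)(2 3)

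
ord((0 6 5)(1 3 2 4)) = 12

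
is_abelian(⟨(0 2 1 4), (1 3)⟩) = no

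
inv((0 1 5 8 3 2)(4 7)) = (0 2 3 8 5 1)(4 7)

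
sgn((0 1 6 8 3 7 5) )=1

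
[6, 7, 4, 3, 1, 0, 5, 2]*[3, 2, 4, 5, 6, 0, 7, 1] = [7, 1, 6, 5, 2, 3, 0, 4]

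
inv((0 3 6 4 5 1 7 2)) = (0 2 7 1 5 4 6 3)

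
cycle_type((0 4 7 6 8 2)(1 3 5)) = 3.6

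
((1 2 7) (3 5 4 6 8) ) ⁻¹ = (1 7 2) (3 8 6 4 5) 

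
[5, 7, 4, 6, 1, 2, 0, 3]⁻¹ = [6, 4, 5, 7, 2, 0, 3, 1]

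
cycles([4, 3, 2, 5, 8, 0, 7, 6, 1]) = (0 4 8 1 3 5)(6 7)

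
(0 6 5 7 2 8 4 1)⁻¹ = (0 1 4 8 2 7 5 6)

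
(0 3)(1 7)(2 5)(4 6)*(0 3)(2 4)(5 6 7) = (1 5 4 7)(2 6)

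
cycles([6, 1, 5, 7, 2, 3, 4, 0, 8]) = (0 6 4 2 5 3 7)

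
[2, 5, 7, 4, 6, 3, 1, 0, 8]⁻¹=[7, 6, 0, 5, 3, 1, 4, 2, 8]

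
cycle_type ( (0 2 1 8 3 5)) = 6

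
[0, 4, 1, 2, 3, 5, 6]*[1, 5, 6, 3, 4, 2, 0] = [1, 4, 5, 6, 3, 2, 0]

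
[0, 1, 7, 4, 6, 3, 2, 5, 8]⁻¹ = [0, 1, 6, 5, 3, 7, 4, 2, 8]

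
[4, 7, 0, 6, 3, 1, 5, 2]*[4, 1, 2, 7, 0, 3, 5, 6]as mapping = [0→0, 1→6, 2→4, 3→5, 4→7, 5→1, 6→3, 7→2]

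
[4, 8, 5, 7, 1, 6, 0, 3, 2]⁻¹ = [6, 4, 8, 7, 0, 2, 5, 3, 1]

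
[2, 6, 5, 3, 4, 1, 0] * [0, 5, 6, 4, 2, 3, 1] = [6, 1, 3, 4, 2, 5, 0]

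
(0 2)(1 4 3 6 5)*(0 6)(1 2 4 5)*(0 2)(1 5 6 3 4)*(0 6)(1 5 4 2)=(0 5 6 4 2 3 1)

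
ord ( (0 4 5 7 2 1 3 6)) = 8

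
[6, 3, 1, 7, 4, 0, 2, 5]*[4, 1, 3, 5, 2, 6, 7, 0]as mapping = [0→7, 1→5, 2→1, 3→0, 4→2, 5→4, 6→3, 7→6]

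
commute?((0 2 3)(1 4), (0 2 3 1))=no:(0 2 3)(1 4)*(0 2 3 1)=(0 3 2 1 4), (0 2 3 1)*(0 2 3)(1 4)=(0 3 4 1 2)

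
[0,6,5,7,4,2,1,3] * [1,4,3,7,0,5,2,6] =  [1,2,5,6,0,3,4,7]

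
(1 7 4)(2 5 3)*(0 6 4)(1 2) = (0 6 4 2 5 3 1 7)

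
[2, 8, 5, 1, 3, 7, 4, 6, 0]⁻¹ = [8, 3, 0, 4, 6, 2, 7, 5, 1]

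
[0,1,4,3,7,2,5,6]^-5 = [0,1,2,3,4,5,6,7]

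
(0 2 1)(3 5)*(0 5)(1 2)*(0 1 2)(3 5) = (0 2)(1 3)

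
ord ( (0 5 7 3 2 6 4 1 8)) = 9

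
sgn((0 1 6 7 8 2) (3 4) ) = 1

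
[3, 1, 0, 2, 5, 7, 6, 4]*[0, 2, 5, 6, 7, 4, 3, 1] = [6, 2, 0, 5, 4, 1, 3, 7]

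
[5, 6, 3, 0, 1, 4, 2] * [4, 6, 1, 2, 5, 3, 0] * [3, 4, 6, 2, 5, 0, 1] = [2, 3, 6, 5, 1, 0, 4]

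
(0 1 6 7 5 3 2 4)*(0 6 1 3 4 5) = (0 3 2 5 4 6 7)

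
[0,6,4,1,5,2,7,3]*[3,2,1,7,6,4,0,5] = [3,0,6,2,4,1,5,7]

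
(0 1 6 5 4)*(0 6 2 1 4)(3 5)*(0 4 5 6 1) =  (0 5 4 1 2)(3 6)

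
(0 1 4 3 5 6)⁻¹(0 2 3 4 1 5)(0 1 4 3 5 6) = (1 2 5 3 4 6)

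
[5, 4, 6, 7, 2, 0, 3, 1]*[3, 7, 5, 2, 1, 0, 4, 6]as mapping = [0→0, 1→1, 2→4, 3→6, 4→5, 5→3, 6→2, 7→7]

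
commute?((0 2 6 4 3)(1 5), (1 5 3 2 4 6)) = no:(0 2 6 4 3)(1 5)*(1 5 3 2 4 6) = (0 4 2 1 3), (1 5 3 2 4 6)*(0 2 6 4 3)(1 5) = (0 2 3 6 5)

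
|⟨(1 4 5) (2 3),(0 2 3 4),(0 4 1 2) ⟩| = 720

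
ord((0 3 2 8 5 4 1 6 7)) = 9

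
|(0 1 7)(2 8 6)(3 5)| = 6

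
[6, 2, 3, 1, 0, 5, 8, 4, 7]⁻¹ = [4, 3, 1, 2, 7, 5, 0, 8, 6]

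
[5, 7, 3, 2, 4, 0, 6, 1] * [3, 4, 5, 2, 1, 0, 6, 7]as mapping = [0→0, 1→7, 2→2, 3→5, 4→1, 5→3, 6→6, 7→4]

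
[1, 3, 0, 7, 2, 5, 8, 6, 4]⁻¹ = [2, 0, 4, 1, 8, 5, 7, 3, 6]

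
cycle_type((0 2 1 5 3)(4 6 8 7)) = 4.5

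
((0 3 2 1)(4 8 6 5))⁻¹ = (0 1 2 3)(4 5 6 8)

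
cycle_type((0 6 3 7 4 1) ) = 6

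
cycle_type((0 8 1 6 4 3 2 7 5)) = 9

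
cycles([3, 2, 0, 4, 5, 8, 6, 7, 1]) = (0 3 4 5 8 1 2)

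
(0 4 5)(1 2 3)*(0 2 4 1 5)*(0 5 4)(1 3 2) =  (0 3 4 5 1)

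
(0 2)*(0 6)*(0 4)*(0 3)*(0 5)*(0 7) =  (0 2 6 4 3 5 7)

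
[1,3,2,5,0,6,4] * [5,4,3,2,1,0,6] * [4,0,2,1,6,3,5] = [6,2,1,4,3,5,0]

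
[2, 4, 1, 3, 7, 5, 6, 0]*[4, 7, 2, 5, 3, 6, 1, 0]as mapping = [0→2, 1→3, 2→7, 3→5, 4→0, 5→6, 6→1, 7→4]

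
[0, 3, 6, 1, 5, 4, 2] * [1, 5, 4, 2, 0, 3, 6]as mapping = [0→1, 1→2, 2→6, 3→5, 4→3, 5→0, 6→4]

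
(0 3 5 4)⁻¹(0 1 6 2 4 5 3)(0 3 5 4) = (0 4 5 3 1 6 2)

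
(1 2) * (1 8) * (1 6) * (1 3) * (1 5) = (1 2 8 6 3 5)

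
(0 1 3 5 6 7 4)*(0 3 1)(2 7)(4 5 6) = (2 7 5 4 3 6)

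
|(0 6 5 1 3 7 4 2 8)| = 9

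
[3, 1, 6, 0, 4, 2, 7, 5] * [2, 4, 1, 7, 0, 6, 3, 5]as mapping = [0→7, 1→4, 2→3, 3→2, 4→0, 5→1, 6→5, 7→6]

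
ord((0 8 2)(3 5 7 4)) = 12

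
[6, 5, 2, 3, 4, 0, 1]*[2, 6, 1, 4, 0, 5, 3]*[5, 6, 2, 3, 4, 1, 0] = [3, 1, 6, 4, 5, 2, 0]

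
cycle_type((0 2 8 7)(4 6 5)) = 3.4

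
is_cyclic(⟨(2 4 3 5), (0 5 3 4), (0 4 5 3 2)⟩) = no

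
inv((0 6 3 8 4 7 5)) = (0 5 7 4 8 3 6)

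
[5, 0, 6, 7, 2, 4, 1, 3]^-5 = [5, 0, 6, 7, 2, 4, 1, 3]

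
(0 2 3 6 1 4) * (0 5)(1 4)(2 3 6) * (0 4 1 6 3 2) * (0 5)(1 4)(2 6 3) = (0 6 4)(1 3 5)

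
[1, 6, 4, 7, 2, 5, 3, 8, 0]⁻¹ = [8, 0, 4, 6, 2, 5, 1, 3, 7]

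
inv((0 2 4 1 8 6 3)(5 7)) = (0 3 6 8 1 4 2)(5 7)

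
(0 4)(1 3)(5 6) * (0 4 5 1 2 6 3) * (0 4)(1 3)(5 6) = (0 6 3 2 5 1 4)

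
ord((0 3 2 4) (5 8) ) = 4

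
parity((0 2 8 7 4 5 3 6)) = odd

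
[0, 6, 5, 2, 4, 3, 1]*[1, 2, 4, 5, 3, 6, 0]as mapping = [0→1, 1→0, 2→6, 3→4, 4→3, 5→5, 6→2]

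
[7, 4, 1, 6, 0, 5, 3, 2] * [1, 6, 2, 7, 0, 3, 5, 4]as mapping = [0→4, 1→0, 2→6, 3→5, 4→1, 5→3, 6→7, 7→2]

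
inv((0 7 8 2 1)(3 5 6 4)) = (0 1 2 8 7)(3 4 6 5)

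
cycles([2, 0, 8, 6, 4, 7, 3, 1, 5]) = (0 2 8 5 7 1)(3 6)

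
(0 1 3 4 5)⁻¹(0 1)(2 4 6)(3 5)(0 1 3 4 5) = (0 4)(1 3)(2 5 6)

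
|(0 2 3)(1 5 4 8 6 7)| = 6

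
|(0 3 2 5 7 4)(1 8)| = 6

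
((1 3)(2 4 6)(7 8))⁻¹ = (1 3)(2 6 4)(7 8)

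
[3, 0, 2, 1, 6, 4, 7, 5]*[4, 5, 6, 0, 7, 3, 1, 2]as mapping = [0→0, 1→4, 2→6, 3→5, 4→1, 5→7, 6→2, 7→3]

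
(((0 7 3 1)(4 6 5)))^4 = (4 6 5)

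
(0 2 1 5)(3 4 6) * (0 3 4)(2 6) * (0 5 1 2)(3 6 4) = (0 4)(3 5 6)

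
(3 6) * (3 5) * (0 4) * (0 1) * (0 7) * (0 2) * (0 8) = (0 4 1 7 2 8)(3 6 5)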